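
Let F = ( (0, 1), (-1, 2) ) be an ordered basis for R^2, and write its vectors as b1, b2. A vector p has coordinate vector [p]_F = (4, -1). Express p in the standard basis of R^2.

(1, 2)

p = M [p]_F, where M has columns b1, b2.
Carrying out the matrix-vector product, p = (1, 2).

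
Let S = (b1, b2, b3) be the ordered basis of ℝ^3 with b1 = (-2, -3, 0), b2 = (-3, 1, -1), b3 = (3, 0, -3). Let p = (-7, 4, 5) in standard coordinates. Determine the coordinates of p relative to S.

(-1, 1, -2)

[p]_S is the unique c with M c = p, where M has columns b1, ..., b3.
Solving this 3x3 system gives c = (-1, 1, -2).
Check: -b1 + b2 - 2b3 = (-7, 4, 5).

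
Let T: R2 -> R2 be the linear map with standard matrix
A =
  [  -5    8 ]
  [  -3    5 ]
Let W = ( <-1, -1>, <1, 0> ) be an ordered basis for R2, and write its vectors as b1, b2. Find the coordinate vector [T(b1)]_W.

Column 1 of [T]_W is the W-coordinate vector of T(b1).
In standard coordinates T(b1) = A b1 = <-3, -2>.
Converting to W: <-3, -2> = 2b1 - b2, so the coordinate vector is <2, -1>.

<2, -1>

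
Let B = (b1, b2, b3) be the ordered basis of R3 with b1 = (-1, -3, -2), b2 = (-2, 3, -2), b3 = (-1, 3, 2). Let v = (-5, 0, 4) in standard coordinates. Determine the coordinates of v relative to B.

(3, -1, 4)

Write v = c_1 b1 + ... + c_3 b3 and solve for the c_i.
Gaussian elimination on [M | v] yields c = (3, -1, 4).
Check: 3b1 - b2 + 4b3 = (-5, 0, 4).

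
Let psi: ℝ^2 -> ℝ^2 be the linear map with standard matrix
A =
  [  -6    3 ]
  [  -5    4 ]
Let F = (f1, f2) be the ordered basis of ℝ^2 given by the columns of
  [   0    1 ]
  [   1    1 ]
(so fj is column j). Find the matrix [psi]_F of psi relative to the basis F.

Let P have columns f1, f2. Then [psi]_F = P^(-1) A P.
Here det P = -1, so P^(-1) is integer; computing A P first and then P^(-1)(A P) gives [[1, 2], [3, -3]].

[[1, 2], [3, -3]]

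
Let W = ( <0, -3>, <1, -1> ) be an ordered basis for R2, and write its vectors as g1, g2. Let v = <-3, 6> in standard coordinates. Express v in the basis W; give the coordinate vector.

<-1, -3>

[v]_W is the unique c with M c = v, where M has columns g1, g2.
System: 0c_1 + c_2 = -3, -3c_1 - c_2 = 6; solving gives c_1 = -1, c_2 = -3.
Check: -g1 - 3g2 = <-3, 6>.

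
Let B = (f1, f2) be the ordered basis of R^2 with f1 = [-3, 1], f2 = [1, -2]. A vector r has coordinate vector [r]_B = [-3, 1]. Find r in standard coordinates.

[10, -5]

r = M [r]_B, where M has columns f1, f2.
Carrying out the matrix-vector product, r = [10, -5].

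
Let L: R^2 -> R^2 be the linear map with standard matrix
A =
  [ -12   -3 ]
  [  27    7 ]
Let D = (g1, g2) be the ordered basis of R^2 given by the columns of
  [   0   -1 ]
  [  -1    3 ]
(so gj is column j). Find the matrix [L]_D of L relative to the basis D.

[[-2, -3], [-3, -3]]

The j-th column of [L]_D is [L(gj)]_D.
L(g1) = A g1 = [3, -7] = -2g1 - 3g2, so column 1 is [-2, -3].
Repeating for g2 and assembling the columns gives [[-2, -3], [-3, -3]].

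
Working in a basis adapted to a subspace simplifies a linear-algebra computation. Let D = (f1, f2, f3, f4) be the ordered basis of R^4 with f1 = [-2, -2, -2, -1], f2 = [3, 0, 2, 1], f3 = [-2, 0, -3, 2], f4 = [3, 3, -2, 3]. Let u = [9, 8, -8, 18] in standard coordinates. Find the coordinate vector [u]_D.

[-1, 3, 4, 2]

Write u = c_1 f1 + ... + c_4 f4 and solve for the c_i.
Gaussian elimination on [M | u] yields c = (-1, 3, 4, 2).
Check: -f1 + 3f2 + 4f3 + 2f4 = [9, 8, -8, 18].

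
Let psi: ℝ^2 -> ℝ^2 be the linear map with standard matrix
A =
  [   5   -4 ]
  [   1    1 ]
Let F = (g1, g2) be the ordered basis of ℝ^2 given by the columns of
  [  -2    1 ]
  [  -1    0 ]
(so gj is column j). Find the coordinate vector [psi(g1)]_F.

Column 1 of [psi]_F is the F-coordinate vector of psi(g1).
In standard coordinates psi(g1) = A g1 = [-6, -3].
Converting to F: [-6, -3] = 3g1 + 0·g2, so the coordinate vector is [3, 0].

[3, 0]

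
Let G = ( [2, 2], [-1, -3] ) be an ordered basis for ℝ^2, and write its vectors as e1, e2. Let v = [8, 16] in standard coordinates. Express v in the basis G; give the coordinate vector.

[v]_G is the unique c with M c = v, where M has columns e1, e2.
System: 2c_1 - c_2 = 8, 2c_1 - 3c_2 = 16; solving gives c_1 = 2, c_2 = -4.
Check: 2e1 - 4e2 = [8, 16].

[2, -4]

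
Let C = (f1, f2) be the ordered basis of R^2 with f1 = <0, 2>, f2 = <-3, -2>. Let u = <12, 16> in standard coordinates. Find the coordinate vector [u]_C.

<4, -4>

We seek scalars with c_1 f1 + c_2 f2 = u; equivalently solve M c = u where the columns of M are f1, f2.
System: 0c_1 - 3c_2 = 12, 2c_1 - 2c_2 = 16; solving gives c_1 = 4, c_2 = -4.
Check: 4f1 - 4f2 = <12, 16>.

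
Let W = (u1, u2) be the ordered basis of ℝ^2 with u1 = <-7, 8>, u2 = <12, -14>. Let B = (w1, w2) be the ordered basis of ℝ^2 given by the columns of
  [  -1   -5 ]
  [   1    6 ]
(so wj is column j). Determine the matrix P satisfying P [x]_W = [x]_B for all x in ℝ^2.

[[2, -2], [1, -2]]

Column j of P is [uj]_B, since P maps W-coordinates to B-coordinates.
Expressing u1 in B: u1 = 2w1 + w2, so column 1 of P is <2, 1>.
Doing the same for each uj gives P = [[2, -2], [1, -2]].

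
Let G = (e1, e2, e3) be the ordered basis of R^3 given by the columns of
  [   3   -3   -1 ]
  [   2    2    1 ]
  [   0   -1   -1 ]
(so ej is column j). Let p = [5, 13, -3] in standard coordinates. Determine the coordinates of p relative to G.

[4, 2, 1]

Write p = c_1 e1 + ... + c_3 e3 and solve for the c_i.
Solving this 3x3 system gives c = (4, 2, 1).
Check: 4e1 + 2e2 + e3 = [5, 13, -3].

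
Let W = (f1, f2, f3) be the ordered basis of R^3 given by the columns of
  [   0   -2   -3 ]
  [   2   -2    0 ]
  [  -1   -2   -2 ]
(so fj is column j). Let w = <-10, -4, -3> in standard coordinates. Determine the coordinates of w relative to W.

<-3, -1, 4>

Write w = c_1 f1 + ... + c_3 f3 and solve for the c_i.
Gaussian elimination on [M | w] yields c = (-3, -1, 4).
Check: -3f1 - f2 + 4f3 = <-10, -4, -3>.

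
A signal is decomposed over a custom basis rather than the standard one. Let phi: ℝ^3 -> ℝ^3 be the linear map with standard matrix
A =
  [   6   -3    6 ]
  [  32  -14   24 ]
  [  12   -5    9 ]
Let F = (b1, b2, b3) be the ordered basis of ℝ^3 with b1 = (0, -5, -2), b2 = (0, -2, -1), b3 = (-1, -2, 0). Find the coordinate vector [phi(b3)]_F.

Compute phi(b3) = A b3 = (0, -4, -2) in standard coordinates.
Then write this in F-coordinates: solve for y in y_1 b1 + ... + y_3 b3 = (0, -4, -2).
This gives y = (0, 2, 0), which is column 3 of [phi]_F.

(0, 2, 0)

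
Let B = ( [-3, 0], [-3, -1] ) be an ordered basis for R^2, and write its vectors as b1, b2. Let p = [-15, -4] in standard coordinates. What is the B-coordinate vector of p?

[1, 4]

[p]_B is the unique c with M c = p, where M has columns b1, b2.
System: -3c_1 - 3c_2 = -15, 0c_1 - c_2 = -4; solving gives c_1 = 1, c_2 = 4.
Check: b1 + 4b2 = [-15, -4].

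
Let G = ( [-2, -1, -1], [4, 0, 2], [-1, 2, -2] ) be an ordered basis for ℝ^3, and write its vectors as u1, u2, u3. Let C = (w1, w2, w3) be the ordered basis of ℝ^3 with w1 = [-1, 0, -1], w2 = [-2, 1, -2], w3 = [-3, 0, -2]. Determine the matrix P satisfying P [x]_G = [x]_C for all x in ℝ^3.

Let M have columns uj and N have columns wj. Then for every x, N [x]_C = x = M [x]_G, so P = N^(-1) M.
Since det N = -1, N^(-1) has integer entries; multiplying gives P = [[1, 2, 0], [-1, 0, 2], [1, -2, -1]].

[[1, 2, 0], [-1, 0, 2], [1, -2, -1]]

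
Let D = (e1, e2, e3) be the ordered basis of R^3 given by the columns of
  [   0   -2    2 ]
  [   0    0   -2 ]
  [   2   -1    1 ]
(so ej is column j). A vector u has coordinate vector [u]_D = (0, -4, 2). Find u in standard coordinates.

u = M [u]_D, where M has columns e1, ..., e3.
Carrying out the matrix-vector product, u = (12, -4, 6).

(12, -4, 6)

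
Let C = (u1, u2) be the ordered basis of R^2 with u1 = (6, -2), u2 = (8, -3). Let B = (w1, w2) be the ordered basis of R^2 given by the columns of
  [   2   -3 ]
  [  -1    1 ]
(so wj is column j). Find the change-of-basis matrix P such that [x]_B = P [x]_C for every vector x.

Take x = uj: its C-coordinates are the j-th standard unit vector, so P e_j — column j of P — equals [uj]_B.
u1 = 0·w1 - 2w2, giving column 1 = (0, -2); repeating for each j gives P = [[0, 1], [-2, -2]].

[[0, 1], [-2, -2]]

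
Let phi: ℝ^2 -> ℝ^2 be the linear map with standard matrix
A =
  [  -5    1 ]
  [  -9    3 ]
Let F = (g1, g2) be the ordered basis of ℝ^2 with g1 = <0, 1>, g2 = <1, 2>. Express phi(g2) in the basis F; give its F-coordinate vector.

<3, -3>

Compute phi(g2) = A g2 = <-3, -3> in standard coordinates.
Then write this in F-coordinates: solve for y in y_1 g1 + y_2 g2 = <-3, -3>.
This gives y = <3, -3>, which is column 2 of [phi]_F.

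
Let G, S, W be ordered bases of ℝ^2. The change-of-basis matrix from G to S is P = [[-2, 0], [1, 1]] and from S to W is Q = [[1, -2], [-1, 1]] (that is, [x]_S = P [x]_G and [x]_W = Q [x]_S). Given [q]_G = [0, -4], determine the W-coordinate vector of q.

[8, -4]

Composing the changes, [q]_W = Q P [q]_G.
Q P = [[-4, -2], [3, 1]]; applying this to [0, -4] gives [8, -4].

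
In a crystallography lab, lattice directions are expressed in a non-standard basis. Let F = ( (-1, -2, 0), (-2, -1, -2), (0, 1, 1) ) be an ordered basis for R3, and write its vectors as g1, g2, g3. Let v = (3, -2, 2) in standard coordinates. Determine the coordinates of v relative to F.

(1, -2, -2)

[v]_F is the unique c with M c = v, where M has columns g1, ..., g3.
Row-reducing the augmented matrix [M | v] gives c = (1, -2, -2).
Check: g1 - 2g2 - 2g3 = (3, -2, 2).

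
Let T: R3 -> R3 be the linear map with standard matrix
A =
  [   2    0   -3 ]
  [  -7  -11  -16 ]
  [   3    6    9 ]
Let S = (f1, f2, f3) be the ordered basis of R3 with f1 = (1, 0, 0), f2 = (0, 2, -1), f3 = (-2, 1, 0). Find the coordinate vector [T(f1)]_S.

Column 1 of [T]_S is the S-coordinate vector of T(f1).
In standard coordinates T(f1) = A f1 = (2, -7, 3).
Converting to S: (2, -7, 3) = 0·f1 - 3f2 - f3, so the coordinate vector is (0, -3, -1).

(0, -3, -1)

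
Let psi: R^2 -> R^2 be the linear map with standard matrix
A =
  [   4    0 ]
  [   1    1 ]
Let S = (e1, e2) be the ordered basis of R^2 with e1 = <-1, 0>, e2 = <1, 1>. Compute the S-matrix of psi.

[[3, -2], [-1, 2]]

The j-th column of [psi]_S is [psi(ej)]_S.
psi(e1) = A e1 = <-4, -1> = 3e1 - e2, so column 1 is <3, -1>.
Repeating for e2 and assembling the columns gives [[3, -2], [-1, 2]].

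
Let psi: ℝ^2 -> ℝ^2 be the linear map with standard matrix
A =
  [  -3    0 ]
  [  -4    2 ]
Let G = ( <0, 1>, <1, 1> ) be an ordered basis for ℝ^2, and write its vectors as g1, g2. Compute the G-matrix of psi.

[[2, 1], [0, -3]]

The j-th column of [psi]_G is [psi(gj)]_G.
psi(g1) = A g1 = <0, 2> = 2g1 + 0·g2, so column 1 is <2, 0>.
Repeating for g2 and assembling the columns gives [[2, 1], [0, -3]].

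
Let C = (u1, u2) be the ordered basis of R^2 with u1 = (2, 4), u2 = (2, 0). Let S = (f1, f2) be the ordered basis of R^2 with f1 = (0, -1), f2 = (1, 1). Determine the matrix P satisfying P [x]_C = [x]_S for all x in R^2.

Let M have columns uj and N have columns fj. Then for every x, N [x]_S = x = M [x]_C, so P = N^(-1) M.
Since det N = 1, N^(-1) has integer entries; multiplying gives P = [[-2, 2], [2, 2]].

[[-2, 2], [2, 2]]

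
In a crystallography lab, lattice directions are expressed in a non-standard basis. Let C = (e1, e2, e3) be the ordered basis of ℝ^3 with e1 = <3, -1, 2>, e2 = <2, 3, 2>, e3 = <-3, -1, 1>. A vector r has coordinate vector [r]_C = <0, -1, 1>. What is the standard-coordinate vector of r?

r = M [r]_C, where M has columns e1, ..., e3.
Carrying out the matrix-vector product, r = <-5, -4, -1>.

<-5, -4, -1>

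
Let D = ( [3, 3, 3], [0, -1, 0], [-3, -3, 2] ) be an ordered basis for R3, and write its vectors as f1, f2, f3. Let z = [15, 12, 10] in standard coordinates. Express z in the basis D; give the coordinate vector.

Write z = c_1 f1 + ... + c_3 f3 and solve for the c_i.
Solving this 3x3 system gives c = (4, 3, -1).
Check: 4f1 + 3f2 - f3 = [15, 12, 10].

[4, 3, -1]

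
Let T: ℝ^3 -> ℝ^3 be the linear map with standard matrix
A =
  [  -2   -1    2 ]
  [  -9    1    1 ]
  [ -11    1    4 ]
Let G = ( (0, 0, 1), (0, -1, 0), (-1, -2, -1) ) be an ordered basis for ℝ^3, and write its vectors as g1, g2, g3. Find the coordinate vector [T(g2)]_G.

Column 2 of [T]_G is the G-coordinate vector of T(g2).
In standard coordinates T(g2) = A g2 = (1, -1, -1).
Converting to G: (1, -1, -1) = -2g1 + 3g2 - g3, so the coordinate vector is (-2, 3, -1).

(-2, 3, -1)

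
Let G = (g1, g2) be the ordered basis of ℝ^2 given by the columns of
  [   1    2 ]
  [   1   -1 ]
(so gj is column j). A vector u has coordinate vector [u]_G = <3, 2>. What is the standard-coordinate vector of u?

The coordinates say u = 3g1 + 2g2; adding the scaled basis vectors gives <7, 1>.

<7, 1>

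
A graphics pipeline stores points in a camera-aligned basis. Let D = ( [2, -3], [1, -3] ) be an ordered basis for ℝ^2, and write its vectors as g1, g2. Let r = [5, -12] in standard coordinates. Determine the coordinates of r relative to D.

Write r = c_1 g1 + c_2 g2 and solve for the c_i.
System: 2c_1 + c_2 = 5, -3c_1 - 3c_2 = -12; solving gives c_1 = 1, c_2 = 3.
Check: g1 + 3g2 = [5, -12].

[1, 3]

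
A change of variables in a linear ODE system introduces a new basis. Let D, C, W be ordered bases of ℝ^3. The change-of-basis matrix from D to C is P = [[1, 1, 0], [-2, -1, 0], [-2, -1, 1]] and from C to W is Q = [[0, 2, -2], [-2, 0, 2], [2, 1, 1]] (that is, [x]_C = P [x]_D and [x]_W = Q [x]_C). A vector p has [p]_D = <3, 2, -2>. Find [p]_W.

Composing the changes, [p]_W = Q P [p]_D.
Q P = [[0, 0, -2], [-6, -4, 2], [-2, 0, 1]]; applying this to <3, 2, -2> gives <4, -30, -8>.

<4, -30, -8>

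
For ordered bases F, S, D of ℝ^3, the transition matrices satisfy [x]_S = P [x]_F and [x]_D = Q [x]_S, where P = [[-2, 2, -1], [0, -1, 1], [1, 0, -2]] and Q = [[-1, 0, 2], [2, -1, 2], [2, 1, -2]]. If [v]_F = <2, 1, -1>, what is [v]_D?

<9, 8, -12>

Composing the changes, [v]_D = Q P [v]_F.
Q P = [[4, -2, -3], [-2, 5, -7], [-6, 3, 3]]; applying this to <2, 1, -1> gives <9, 8, -12>.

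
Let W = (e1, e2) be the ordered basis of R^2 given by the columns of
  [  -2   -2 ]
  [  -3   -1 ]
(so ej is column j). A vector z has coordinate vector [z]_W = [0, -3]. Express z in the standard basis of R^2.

z = M [z]_W, where M has columns e1, e2.
Carrying out the matrix-vector product, z = [6, 3].

[6, 3]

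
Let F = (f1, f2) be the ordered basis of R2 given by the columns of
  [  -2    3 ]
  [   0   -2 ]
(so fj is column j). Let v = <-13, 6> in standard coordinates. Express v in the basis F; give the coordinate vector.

<2, -3>

We seek scalars with c_1 f1 + c_2 f2 = v; equivalently solve M c = v where the columns of M are f1, f2.
System: -2c_1 + 3c_2 = -13, 0c_1 - 2c_2 = 6; solving gives c_1 = 2, c_2 = -3.
Check: 2f1 - 3f2 = <-13, 6>.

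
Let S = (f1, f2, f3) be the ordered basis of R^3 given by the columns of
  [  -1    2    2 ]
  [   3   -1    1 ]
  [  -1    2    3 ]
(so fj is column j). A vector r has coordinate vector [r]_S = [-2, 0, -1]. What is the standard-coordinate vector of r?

[0, -7, -1]

By definition r = -2f1 + 0·f2 - f3.
Summing componentwise gives [0, -7, -1].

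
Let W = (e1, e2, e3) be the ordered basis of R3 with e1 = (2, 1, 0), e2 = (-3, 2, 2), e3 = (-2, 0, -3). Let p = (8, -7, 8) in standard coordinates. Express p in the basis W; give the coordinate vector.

[p]_W is the unique c with M c = p, where M has columns e1, ..., e3.
Gaussian elimination on [M | p] yields c = (-3, -2, -4).
Check: -3e1 - 2e2 - 4e3 = (8, -7, 8).

(-3, -2, -4)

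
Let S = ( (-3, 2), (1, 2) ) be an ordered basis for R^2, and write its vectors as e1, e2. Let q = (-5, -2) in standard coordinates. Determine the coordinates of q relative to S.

Write q = c_1 e1 + c_2 e2 and solve for the c_i.
System: -3c_1 + c_2 = -5, 2c_1 + 2c_2 = -2; solving gives c_1 = 1, c_2 = -2.
Check: e1 - 2e2 = (-5, -2).

(1, -2)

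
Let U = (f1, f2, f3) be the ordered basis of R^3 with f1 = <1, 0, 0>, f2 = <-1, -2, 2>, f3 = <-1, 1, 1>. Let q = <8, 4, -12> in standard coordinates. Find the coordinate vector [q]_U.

Write q = c_1 f1 + ... + c_3 f3 and solve for the c_i.
Solving this 3x3 system gives c = (0, -4, -4).
Check: 0·f1 - 4f2 - 4f3 = <8, 4, -12>.

<0, -4, -4>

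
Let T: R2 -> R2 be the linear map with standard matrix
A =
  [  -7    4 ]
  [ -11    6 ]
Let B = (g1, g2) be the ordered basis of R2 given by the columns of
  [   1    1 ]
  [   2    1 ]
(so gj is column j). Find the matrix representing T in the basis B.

The j-th column of [T]_B is [T(gj)]_B.
T(g1) = A g1 = (1, 1) = 0·g1 + g2, so column 1 is (0, 1).
Repeating for g2 and assembling the columns gives [[0, -2], [1, -1]].

[[0, -2], [1, -1]]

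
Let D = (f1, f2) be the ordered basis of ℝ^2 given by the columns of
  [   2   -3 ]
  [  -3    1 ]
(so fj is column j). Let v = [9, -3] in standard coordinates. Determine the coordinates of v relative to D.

[v]_D is the unique c with M c = v, where M has columns f1, f2.
System: 2c_1 - 3c_2 = 9, -3c_1 + c_2 = -3; solving gives c_1 = 0, c_2 = -3.
Check: 0·f1 - 3f2 = [9, -3].

[0, -3]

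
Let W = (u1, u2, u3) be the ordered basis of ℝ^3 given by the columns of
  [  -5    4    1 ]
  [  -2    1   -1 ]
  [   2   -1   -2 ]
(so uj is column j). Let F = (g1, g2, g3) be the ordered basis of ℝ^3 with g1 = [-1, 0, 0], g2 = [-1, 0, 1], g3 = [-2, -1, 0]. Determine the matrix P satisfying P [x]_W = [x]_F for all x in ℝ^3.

Column j of P is [uj]_F, since P maps W-coordinates to F-coordinates.
Expressing u1 in F: u1 = -g1 + 2g2 + 2g3, so column 1 of P is [-1, 2, 2].
Doing the same for each uj gives P = [[-1, -1, -1], [2, -1, -2], [2, -1, 1]].

[[-1, -1, -1], [2, -1, -2], [2, -1, 1]]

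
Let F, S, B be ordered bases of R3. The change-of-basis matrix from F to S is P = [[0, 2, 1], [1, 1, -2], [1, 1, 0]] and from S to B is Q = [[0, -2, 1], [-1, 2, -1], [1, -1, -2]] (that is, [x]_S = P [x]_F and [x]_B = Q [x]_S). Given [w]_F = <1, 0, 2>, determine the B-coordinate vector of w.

Apply P to get S-coordinates <2, -3, 1>, then Q to get B-coordinates.
The result is [w]_B = <7, -9, 3>.

<7, -9, 3>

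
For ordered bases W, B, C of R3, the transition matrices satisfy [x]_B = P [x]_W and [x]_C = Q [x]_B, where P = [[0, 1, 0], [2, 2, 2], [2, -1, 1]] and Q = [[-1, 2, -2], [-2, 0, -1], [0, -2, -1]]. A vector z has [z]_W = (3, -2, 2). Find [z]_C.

(-6, -6, -22)

First [z]_B = P [z]_W = (-2, 6, 10).
Then [z]_C = Q [z]_B = (-6, -6, -22).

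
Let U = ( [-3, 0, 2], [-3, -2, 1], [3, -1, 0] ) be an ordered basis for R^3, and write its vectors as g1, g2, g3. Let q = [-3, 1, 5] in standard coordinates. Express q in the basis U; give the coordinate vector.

We seek scalars with c_1 g1 + ... + c_3 g3 = q; equivalently solve M c = q where the columns of M are g1, ..., g3.
Gaussian elimination on [M | q] yields c = (3, -1, 1).
Check: 3g1 - g2 + g3 = [-3, 1, 5].

[3, -1, 1]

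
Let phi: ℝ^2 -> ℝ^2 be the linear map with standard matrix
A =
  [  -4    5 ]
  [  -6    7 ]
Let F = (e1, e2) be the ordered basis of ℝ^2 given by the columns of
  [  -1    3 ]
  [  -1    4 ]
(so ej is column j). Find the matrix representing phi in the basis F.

The j-th column of [phi]_F is [phi(ej)]_F.
phi(e1) = A e1 = <-1, -1> = e1 + 0·e2, so column 1 is <1, 0>.
Repeating for e2 and assembling the columns gives [[1, -2], [0, 2]].

[[1, -2], [0, 2]]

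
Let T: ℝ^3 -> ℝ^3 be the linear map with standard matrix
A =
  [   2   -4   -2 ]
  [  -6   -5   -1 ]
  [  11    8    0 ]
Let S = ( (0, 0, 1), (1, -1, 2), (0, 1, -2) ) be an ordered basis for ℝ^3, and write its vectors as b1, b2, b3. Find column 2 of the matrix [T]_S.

(-3, 2, -1)

Compute T(b2) = A b2 = (2, -3, 3) in standard coordinates.
Then write this in S-coordinates: solve for y in y_1 b1 + ... + y_3 b3 = (2, -3, 3).
This gives y = (-3, 2, -1), which is column 2 of [T]_S.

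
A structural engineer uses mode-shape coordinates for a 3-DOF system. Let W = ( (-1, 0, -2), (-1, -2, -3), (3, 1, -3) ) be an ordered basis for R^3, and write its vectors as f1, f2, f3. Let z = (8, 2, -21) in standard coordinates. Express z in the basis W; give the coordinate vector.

(3, 1, 4)

[z]_W is the unique c with M c = z, where M has columns f1, ..., f3.
Row-reducing the augmented matrix [M | z] gives c = (3, 1, 4).
Check: 3f1 + f2 + 4f3 = (8, 2, -21).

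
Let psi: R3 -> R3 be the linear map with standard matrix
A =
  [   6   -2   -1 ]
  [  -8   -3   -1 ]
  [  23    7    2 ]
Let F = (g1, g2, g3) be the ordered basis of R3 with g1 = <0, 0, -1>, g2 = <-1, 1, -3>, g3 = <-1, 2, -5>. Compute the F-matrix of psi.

[[1, 1, 0], [-3, 2, 3], [2, 3, 2]]

The j-th column of [psi]_F is [psi(gj)]_F.
psi(g1) = A g1 = <1, 1, -2> = g1 - 3g2 + 2g3, so column 1 is <1, -3, 2>.
Repeating for g2, g3 and assembling the columns gives [[1, 1, 0], [-3, 2, 3], [2, 3, 2]].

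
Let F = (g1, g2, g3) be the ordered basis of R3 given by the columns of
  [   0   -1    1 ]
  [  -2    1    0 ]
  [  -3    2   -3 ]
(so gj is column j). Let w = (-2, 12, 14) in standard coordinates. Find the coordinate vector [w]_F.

We seek scalars with c_1 g1 + ... + c_3 g3 = w; equivalently solve M c = w where the columns of M are g1, ..., g3.
Solving this 3x3 system gives c = (-4, 4, 2).
Check: -4g1 + 4g2 + 2g3 = (-2, 12, 14).

(-4, 4, 2)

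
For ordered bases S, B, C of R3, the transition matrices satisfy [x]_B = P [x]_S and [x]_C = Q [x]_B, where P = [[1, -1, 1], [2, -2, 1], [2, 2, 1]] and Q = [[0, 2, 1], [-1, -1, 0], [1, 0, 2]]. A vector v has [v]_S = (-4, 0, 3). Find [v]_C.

(-15, 6, -11)

First [v]_B = P [v]_S = (-1, -5, -5).
Then [v]_C = Q [v]_B = (-15, 6, -11).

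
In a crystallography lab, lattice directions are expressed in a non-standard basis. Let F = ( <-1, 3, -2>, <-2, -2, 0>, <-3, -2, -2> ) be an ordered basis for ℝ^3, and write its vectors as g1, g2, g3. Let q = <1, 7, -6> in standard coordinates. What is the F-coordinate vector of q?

[q]_F is the unique c with M c = q, where M has columns g1, ..., g3.
Solving this 3x3 system gives c = (1, -4, 2).
Check: g1 - 4g2 + 2g3 = <1, 7, -6>.

<1, -4, 2>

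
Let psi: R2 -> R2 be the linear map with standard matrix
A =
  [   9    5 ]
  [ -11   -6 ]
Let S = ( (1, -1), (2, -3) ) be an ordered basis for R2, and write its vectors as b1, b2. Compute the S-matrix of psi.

[[2, 1], [1, 1]]

With P the matrix whose columns are b1, b2, [psi]_S = P^(-1) A P.
Column by column: psi(b1) = A b1 = (4, -5); its S-coordinates (2, 1) give column 1.
Continuing for each basis vector yields [psi]_S = [[2, 1], [1, 1]].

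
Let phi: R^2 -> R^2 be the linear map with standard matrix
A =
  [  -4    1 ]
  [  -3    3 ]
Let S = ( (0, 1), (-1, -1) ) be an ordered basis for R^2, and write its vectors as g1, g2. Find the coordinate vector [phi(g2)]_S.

(-3, -3)

Compute phi(g2) = A g2 = (3, 0) in standard coordinates.
Then write this in S-coordinates: solve for y in y_1 g1 + y_2 g2 = (3, 0).
This gives y = (-3, -3), which is column 2 of [phi]_S.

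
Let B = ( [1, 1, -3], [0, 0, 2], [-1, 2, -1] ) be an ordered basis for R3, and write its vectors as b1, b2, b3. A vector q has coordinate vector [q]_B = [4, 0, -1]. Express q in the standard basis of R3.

[5, 2, -11]

By definition q = 4b1 + 0·b2 - b3.
Summing componentwise gives [5, 2, -11].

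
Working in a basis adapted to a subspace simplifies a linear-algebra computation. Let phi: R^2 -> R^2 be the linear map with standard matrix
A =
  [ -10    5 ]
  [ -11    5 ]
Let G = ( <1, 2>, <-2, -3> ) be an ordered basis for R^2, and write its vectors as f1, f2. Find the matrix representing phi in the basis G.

With P the matrix whose columns are f1, f2, [phi]_G = P^(-1) A P.
Column by column: phi(f1) = A f1 = <0, -1>; its G-coordinates <-2, -1> give column 1.
Continuing for each basis vector yields [phi]_G = [[-2, -1], [-1, -3]].

[[-2, -1], [-1, -3]]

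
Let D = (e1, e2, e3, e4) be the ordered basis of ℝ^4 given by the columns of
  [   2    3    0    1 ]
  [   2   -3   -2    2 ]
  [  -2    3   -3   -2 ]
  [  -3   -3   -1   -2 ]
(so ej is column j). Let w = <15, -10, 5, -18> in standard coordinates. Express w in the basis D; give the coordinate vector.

<1, 4, 1, 1>

We seek scalars with c_1 e1 + ... + c_4 e4 = w; equivalently solve M c = w where the columns of M are e1, ..., e4.
Solving this 4x4 system gives c = (1, 4, 1, 1).
Check: e1 + 4e2 + e3 + e4 = <15, -10, 5, -18>.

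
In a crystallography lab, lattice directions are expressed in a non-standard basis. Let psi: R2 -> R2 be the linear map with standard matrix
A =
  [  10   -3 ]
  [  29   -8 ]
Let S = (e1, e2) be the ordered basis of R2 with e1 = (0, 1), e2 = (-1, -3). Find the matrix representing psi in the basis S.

The j-th column of [psi]_S is [psi(ej)]_S.
psi(e1) = A e1 = (-3, -8) = e1 + 3e2, so column 1 is (1, 3).
Repeating for e2 and assembling the columns gives [[1, -2], [3, 1]].

[[1, -2], [3, 1]]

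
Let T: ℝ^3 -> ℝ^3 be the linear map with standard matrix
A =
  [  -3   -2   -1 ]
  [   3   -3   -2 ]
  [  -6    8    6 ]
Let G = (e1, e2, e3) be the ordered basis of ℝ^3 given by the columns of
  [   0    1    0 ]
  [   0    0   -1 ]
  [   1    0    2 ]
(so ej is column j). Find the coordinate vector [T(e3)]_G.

(2, 0, 1)

Column 3 of [T]_G is the G-coordinate vector of T(e3).
In standard coordinates T(e3) = A e3 = (0, -1, 4).
Converting to G: (0, -1, 4) = 2e1 + 0·e2 + e3, so the coordinate vector is (2, 0, 1).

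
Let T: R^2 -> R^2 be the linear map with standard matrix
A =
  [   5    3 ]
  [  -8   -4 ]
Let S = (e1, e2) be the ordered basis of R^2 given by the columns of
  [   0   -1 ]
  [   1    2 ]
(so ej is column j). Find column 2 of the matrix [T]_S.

Compute T(e2) = A e2 = [1, 0] in standard coordinates.
Then write this in S-coordinates: solve for y in y_1 e1 + y_2 e2 = [1, 0].
This gives y = [2, -1], which is column 2 of [T]_S.

[2, -1]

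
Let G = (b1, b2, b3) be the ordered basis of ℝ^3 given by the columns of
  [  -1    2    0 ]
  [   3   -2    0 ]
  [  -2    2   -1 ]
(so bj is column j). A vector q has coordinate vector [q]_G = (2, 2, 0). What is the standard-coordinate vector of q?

(2, 2, 0)

The coordinates say q = 2b1 + 2b2 + 0·b3; adding the scaled basis vectors gives (2, 2, 0).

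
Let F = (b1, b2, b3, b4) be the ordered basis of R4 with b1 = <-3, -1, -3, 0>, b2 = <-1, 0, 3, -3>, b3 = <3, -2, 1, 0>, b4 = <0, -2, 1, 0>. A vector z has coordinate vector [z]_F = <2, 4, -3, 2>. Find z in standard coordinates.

<-19, 0, 5, -12>

By definition z = 2b1 + 4b2 - 3b3 + 2b4.
Summing componentwise gives <-19, 0, 5, -12>.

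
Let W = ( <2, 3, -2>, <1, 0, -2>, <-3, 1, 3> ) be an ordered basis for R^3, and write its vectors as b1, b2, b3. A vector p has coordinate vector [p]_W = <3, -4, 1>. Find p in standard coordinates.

<-1, 10, 5>

By definition p = 3b1 - 4b2 + b3.
Summing componentwise gives <-1, 10, 5>.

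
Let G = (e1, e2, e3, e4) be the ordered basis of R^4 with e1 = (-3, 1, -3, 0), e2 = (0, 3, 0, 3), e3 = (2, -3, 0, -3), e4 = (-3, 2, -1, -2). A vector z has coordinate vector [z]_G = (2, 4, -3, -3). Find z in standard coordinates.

(-3, 17, -3, 27)

By definition z = 2e1 + 4e2 - 3e3 - 3e4.
Summing componentwise gives (-3, 17, -3, 27).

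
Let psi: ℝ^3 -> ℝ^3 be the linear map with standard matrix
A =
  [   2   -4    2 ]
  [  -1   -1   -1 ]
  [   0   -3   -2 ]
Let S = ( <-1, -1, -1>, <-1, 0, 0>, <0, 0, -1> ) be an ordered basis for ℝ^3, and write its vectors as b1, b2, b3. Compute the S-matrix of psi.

With P the matrix whose columns are b1, ..., b3, [psi]_S = P^(-1) A P.
Column by column: psi(b1) = A b1 = <0, 3, 5>; its S-coordinates <-3, 3, -2> give column 1.
Continuing for each basis vector yields [psi]_S = [[-3, -1, -1], [3, 3, 3], [-2, 1, -1]].

[[-3, -1, -1], [3, 3, 3], [-2, 1, -1]]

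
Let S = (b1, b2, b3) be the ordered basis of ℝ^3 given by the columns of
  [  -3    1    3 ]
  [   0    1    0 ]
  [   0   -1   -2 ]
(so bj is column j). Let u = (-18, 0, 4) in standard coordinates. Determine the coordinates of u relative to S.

(4, 0, -2)

Write u = c_1 b1 + ... + c_3 b3 and solve for the c_i.
Solving this 3x3 system gives c = (4, 0, -2).
Check: 4b1 + 0·b2 - 2b3 = (-18, 0, 4).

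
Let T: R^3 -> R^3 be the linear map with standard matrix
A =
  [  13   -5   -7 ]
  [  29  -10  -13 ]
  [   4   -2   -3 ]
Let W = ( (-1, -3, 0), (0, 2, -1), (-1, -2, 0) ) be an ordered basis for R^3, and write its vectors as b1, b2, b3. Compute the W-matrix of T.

With P the matrix whose columns are b1, ..., b3, [T]_W = P^(-1) A P.
Column by column: T(b1) = A b1 = (2, 1, 2); its W-coordinates (-1, -2, -1) give column 1.
Continuing for each basis vector yields [T]_W = [[-1, 3, 3], [-2, 1, 0], [-1, 0, 0]].

[[-1, 3, 3], [-2, 1, 0], [-1, 0, 0]]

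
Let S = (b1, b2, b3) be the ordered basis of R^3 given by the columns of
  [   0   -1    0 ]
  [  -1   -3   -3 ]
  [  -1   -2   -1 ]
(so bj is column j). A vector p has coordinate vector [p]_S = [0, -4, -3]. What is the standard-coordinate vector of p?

By definition p = 0·b1 - 4b2 - 3b3.
Summing componentwise gives [4, 21, 11].

[4, 21, 11]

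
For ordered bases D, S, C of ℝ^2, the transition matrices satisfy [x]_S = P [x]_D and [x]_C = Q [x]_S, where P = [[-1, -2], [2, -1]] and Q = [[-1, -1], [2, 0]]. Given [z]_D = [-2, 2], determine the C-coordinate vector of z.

Composing the changes, [z]_C = Q P [z]_D.
Q P = [[-1, 3], [-2, -4]]; applying this to [-2, 2] gives [8, -4].

[8, -4]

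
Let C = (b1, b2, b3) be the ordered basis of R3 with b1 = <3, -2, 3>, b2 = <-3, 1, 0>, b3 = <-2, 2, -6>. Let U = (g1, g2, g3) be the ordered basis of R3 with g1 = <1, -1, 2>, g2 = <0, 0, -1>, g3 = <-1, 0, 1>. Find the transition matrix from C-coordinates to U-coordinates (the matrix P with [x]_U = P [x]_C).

Let M have columns bj and N have columns gj. Then for every x, N [x]_U = x = M [x]_C, so P = N^(-1) M.
Since det N = -1, N^(-1) has integer entries; multiplying gives P = [[2, -1, -2], [0, 0, 2], [-1, 2, 0]].

[[2, -1, -2], [0, 0, 2], [-1, 2, 0]]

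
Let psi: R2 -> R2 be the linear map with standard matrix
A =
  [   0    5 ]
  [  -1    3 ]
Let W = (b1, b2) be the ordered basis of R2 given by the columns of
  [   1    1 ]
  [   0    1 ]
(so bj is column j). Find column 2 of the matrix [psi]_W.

<3, 2>

Compute psi(b2) = A b2 = <5, 2> in standard coordinates.
Then write this in W-coordinates: solve for y in y_1 b1 + y_2 b2 = <5, 2>.
This gives y = <3, 2>, which is column 2 of [psi]_W.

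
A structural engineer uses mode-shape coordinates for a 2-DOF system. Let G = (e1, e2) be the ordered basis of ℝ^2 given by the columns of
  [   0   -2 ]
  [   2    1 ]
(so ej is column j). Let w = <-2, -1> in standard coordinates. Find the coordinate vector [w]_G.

<-1, 1>

We seek scalars with c_1 e1 + c_2 e2 = w; equivalently solve M c = w where the columns of M are e1, e2.
System: 0c_1 - 2c_2 = -2, 2c_1 + c_2 = -1; solving gives c_1 = -1, c_2 = 1.
Check: -e1 + e2 = <-2, -1>.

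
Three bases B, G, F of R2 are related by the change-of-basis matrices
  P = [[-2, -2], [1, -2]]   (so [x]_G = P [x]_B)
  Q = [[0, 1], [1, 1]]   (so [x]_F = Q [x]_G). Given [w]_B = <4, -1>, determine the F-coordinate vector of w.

Composing the changes, [w]_F = Q P [w]_B.
Q P = [[1, -2], [-1, -4]]; applying this to <4, -1> gives <6, 0>.

<6, 0>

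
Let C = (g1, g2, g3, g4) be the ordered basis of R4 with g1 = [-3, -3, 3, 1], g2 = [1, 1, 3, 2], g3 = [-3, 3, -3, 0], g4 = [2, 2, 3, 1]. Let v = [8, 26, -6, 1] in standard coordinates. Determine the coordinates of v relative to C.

[-3, 0, 3, 4]

[v]_C is the unique c with M c = v, where M has columns g1, ..., g4.
Row-reducing the augmented matrix [M | v] gives c = (-3, 0, 3, 4).
Check: -3g1 + 0·g2 + 3g3 + 4g4 = [8, 26, -6, 1].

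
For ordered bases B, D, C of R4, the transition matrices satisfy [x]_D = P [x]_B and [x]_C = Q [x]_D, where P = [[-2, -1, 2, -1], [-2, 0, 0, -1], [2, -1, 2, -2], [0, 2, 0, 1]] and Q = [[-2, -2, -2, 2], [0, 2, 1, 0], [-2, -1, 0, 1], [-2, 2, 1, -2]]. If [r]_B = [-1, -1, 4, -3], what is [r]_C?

First [r]_D = P [r]_B = [14, 5, 13, -5].
Then [r]_C = Q [r]_D = [-74, 23, -38, 5].

[-74, 23, -38, 5]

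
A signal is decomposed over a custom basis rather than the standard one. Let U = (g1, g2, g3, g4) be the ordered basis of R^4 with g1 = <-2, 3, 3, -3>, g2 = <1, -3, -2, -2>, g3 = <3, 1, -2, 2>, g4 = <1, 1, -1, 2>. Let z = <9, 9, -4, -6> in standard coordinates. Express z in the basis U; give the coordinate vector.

[z]_U is the unique c with M c = z, where M has columns g1, ..., g4.
Solving this 4x4 system gives c = (4, 3, 4, 2).
Check: 4g1 + 3g2 + 4g3 + 2g4 = <9, 9, -4, -6>.

<4, 3, 4, 2>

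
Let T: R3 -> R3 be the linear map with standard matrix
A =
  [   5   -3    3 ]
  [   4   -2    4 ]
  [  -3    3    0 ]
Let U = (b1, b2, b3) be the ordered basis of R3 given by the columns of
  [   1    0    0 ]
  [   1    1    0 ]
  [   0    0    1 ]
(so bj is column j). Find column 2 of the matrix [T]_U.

(-3, 1, 3)

Compute T(b2) = A b2 = (-3, -2, 3) in standard coordinates.
Then write this in U-coordinates: solve for y in y_1 b1 + ... + y_3 b3 = (-3, -2, 3).
This gives y = (-3, 1, 3), which is column 2 of [T]_U.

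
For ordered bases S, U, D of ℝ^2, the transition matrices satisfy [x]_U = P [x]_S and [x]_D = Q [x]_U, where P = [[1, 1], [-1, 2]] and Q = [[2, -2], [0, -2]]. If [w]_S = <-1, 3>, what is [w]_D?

Apply P to get U-coordinates <2, 7>, then Q to get D-coordinates.
The result is [w]_D = <-10, -14>.

<-10, -14>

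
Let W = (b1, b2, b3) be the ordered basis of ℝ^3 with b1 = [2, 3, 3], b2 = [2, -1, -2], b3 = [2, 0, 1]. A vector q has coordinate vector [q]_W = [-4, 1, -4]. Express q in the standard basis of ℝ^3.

[-14, -13, -18]

By definition q = -4b1 + b2 - 4b3.
Summing componentwise gives [-14, -13, -18].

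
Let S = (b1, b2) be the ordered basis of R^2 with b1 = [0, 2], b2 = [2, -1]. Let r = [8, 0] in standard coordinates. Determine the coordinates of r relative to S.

[2, 4]

Write r = c_1 b1 + c_2 b2 and solve for the c_i.
System: 0c_1 + 2c_2 = 8, 2c_1 - c_2 = 0; solving gives c_1 = 2, c_2 = 4.
Check: 2b1 + 4b2 = [8, 0].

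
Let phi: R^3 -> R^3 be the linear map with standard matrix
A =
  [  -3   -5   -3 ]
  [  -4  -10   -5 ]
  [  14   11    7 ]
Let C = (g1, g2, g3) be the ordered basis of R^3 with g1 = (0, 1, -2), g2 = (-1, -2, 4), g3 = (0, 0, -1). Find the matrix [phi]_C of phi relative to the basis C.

[[-2, 2, -1], [-1, -1, -3], [3, 0, -3]]

The j-th column of [phi]_C is [phi(gj)]_C.
phi(g1) = A g1 = (1, 0, -3) = -2g1 - g2 + 3g3, so column 1 is (-2, -1, 3).
Repeating for g2, g3 and assembling the columns gives [[-2, 2, -1], [-1, -1, -3], [3, 0, -3]].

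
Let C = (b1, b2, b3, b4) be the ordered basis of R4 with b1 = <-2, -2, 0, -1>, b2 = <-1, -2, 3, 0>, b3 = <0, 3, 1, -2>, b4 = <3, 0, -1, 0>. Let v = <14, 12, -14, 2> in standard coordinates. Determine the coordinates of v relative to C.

<-2, -4, 0, 2>

Write v = c_1 b1 + ... + c_4 b4 and solve for the c_i.
Gaussian elimination on [M | v] yields c = (-2, -4, 0, 2).
Check: -2b1 - 4b2 + 0·b3 + 2b4 = <14, 12, -14, 2>.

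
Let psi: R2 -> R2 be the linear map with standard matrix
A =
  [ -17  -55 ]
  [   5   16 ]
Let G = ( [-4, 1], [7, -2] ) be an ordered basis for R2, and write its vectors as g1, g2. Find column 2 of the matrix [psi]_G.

[-3, -3]

Column 2 of [psi]_G is the G-coordinate vector of psi(g2).
In standard coordinates psi(g2) = A g2 = [-9, 3].
Converting to G: [-9, 3] = -3g1 - 3g2, so the coordinate vector is [-3, -3].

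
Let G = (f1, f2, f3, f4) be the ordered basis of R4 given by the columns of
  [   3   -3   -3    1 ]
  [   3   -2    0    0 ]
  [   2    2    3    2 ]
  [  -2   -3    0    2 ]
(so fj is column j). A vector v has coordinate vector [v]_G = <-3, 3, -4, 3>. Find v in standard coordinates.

<-3, -15, -6, 3>

v = M [v]_G, where M has columns f1, ..., f4.
Carrying out the matrix-vector product, v = <-3, -15, -6, 3>.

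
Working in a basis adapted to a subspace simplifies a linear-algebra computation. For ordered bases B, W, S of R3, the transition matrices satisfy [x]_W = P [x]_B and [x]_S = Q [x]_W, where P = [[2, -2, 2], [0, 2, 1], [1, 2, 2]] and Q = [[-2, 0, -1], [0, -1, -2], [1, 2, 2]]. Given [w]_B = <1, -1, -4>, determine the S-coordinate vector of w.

<17, 24, -34>

Apply P to get W-coordinates <-4, -6, -9>, then Q to get S-coordinates.
The result is [w]_S = <17, 24, -34>.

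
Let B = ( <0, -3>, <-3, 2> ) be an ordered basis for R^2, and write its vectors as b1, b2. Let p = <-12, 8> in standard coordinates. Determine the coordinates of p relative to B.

<0, 4>

[p]_B is the unique c with M c = p, where M has columns b1, b2.
System: 0c_1 - 3c_2 = -12, -3c_1 + 2c_2 = 8; solving gives c_1 = 0, c_2 = 4.
Check: 0·b1 + 4b2 = <-12, 8>.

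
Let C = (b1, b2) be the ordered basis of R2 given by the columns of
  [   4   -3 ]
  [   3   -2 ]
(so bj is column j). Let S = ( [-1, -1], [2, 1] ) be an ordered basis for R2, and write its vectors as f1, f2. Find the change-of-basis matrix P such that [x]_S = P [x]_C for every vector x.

Take x = bj: its C-coordinates are the j-th standard unit vector, so P e_j — column j of P — equals [bj]_S.
b1 = -2f1 + f2, giving column 1 = [-2, 1]; repeating for each j gives P = [[-2, 1], [1, -1]].

[[-2, 1], [1, -1]]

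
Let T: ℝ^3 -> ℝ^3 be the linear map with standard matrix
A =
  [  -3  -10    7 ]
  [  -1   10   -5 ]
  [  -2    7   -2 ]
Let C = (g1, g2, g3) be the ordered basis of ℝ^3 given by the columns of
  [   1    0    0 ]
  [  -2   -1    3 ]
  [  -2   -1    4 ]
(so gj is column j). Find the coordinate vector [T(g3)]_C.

Column 3 of [T]_C is the C-coordinate vector of T(g3).
In standard coordinates T(g3) = A g3 = (-2, 10, 13).
Converting to C: (-2, 10, 13) = -2g1 + 3g2 + 3g3, so the coordinate vector is (-2, 3, 3).

(-2, 3, 3)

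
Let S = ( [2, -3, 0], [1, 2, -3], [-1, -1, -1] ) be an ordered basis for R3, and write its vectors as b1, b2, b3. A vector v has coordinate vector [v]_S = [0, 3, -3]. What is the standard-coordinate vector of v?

[6, 9, -6]

The coordinates say v = 0·b1 + 3b2 - 3b3; adding the scaled basis vectors gives [6, 9, -6].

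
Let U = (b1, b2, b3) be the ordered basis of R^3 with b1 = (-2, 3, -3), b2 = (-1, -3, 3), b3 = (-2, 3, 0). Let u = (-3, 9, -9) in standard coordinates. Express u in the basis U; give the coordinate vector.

(2, -1, 0)

We seek scalars with c_1 b1 + ... + c_3 b3 = u; equivalently solve M c = u where the columns of M are b1, ..., b3.
Solving this 3x3 system gives c = (2, -1, 0).
Check: 2b1 - b2 + 0·b3 = (-3, 9, -9).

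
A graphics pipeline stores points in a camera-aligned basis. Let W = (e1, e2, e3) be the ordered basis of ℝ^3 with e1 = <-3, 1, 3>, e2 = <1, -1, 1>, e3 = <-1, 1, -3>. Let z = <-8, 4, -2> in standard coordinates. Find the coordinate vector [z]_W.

<2, 1, 3>

[z]_W is the unique c with M c = z, where M has columns e1, ..., e3.
Solving this 3x3 system gives c = (2, 1, 3).
Check: 2e1 + e2 + 3e3 = <-8, 4, -2>.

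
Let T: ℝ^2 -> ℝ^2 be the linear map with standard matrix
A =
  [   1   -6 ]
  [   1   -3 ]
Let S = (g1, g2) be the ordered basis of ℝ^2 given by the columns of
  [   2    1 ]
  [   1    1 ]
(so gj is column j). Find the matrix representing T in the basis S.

The j-th column of [T]_S is [T(gj)]_S.
T(g1) = A g1 = [-4, -1] = -3g1 + 2g2, so column 1 is [-3, 2].
Repeating for g2 and assembling the columns gives [[-3, -3], [2, 1]].

[[-3, -3], [2, 1]]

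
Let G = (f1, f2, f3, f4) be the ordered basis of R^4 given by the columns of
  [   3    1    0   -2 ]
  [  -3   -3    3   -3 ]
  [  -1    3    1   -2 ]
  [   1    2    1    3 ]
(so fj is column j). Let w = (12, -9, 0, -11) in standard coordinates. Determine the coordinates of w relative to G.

[w]_G is the unique c with M c = w, where M has columns f1, ..., f4.
Row-reducing the augmented matrix [M | w] gives c = (2, 0, -4, -3).
Check: 2f1 + 0·f2 - 4f3 - 3f4 = (12, -9, 0, -11).

(2, 0, -4, -3)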